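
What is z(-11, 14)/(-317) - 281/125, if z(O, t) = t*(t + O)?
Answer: -94327/39625 ≈ -2.3805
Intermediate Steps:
z(O, t) = t*(O + t)
z(-11, 14)/(-317) - 281/125 = (14*(-11 + 14))/(-317) - 281/125 = (14*3)*(-1/317) - 281*1/125 = 42*(-1/317) - 281/125 = -42/317 - 281/125 = -94327/39625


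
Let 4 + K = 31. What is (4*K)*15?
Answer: 1620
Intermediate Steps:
K = 27 (K = -4 + 31 = 27)
(4*K)*15 = (4*27)*15 = 108*15 = 1620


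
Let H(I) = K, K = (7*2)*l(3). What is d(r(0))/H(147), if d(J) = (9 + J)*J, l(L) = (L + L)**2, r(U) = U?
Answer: 0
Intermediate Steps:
l(L) = 4*L**2 (l(L) = (2*L)**2 = 4*L**2)
K = 504 (K = (7*2)*(4*3**2) = 14*(4*9) = 14*36 = 504)
d(J) = J*(9 + J)
H(I) = 504
d(r(0))/H(147) = (0*(9 + 0))/504 = (0*9)*(1/504) = 0*(1/504) = 0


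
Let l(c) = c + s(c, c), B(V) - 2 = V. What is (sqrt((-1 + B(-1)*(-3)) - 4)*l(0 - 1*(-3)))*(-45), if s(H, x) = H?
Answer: -540*I*sqrt(2) ≈ -763.68*I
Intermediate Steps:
B(V) = 2 + V
l(c) = 2*c (l(c) = c + c = 2*c)
(sqrt((-1 + B(-1)*(-3)) - 4)*l(0 - 1*(-3)))*(-45) = (sqrt((-1 + (2 - 1)*(-3)) - 4)*(2*(0 - 1*(-3))))*(-45) = (sqrt((-1 + 1*(-3)) - 4)*(2*(0 + 3)))*(-45) = (sqrt((-1 - 3) - 4)*(2*3))*(-45) = (sqrt(-4 - 4)*6)*(-45) = (sqrt(-8)*6)*(-45) = ((2*I*sqrt(2))*6)*(-45) = (12*I*sqrt(2))*(-45) = -540*I*sqrt(2)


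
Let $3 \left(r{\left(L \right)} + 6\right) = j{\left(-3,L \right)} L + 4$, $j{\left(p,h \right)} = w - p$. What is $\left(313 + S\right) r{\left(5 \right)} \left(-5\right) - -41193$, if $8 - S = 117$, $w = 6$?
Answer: $30653$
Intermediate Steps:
$S = -109$ ($S = 8 - 117 = -109$)
$j{\left(p,h \right)} = 6 - p$
$r{\left(L \right)} = - \frac{14}{3} + 3 L$ ($r{\left(L \right)} = -6 + \frac{\left(6 - -3\right) L + 4}{3} = -6 + \frac{\left(6 + 3\right) L + 4}{3} = -6 + \frac{9 L + 4}{3} = -6 + \frac{4 + 9 L}{3} = -6 + \left(\frac{4}{3} + 3 L\right) = - \frac{14}{3} + 3 L$)
$\left(313 + S\right) r{\left(5 \right)} \left(-5\right) - -41193 = \left(313 - 109\right) \left(- \frac{14}{3} + 3 \cdot 5\right) \left(-5\right) - -41193 = 204 \left(- \frac{14}{3} + 15\right) \left(-5\right) + 41193 = 204 \cdot \frac{31}{3} \left(-5\right) + 41193 = 204 \left(- \frac{155}{3}\right) + 41193 = -10540 + 41193 = 30653$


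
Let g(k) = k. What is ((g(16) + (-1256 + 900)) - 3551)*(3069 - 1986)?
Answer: -4213953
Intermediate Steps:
((g(16) + (-1256 + 900)) - 3551)*(3069 - 1986) = ((16 + (-1256 + 900)) - 3551)*(3069 - 1986) = ((16 - 356) - 3551)*1083 = (-340 - 3551)*1083 = -3891*1083 = -4213953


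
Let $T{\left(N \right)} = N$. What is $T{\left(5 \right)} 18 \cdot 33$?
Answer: $2970$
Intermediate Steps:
$T{\left(5 \right)} 18 \cdot 33 = 5 \cdot 18 \cdot 33 = 5 \cdot 594 = 2970$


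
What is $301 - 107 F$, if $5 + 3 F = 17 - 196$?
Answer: $\frac{20591}{3} \approx 6863.7$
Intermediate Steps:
$F = - \frac{184}{3}$ ($F = - \frac{5}{3} + \frac{17 - 196}{3} = - \frac{5}{3} + \frac{1}{3} \left(-179\right) = - \frac{5}{3} - \frac{179}{3} = - \frac{184}{3} \approx -61.333$)
$301 - 107 F = 301 - - \frac{19688}{3} = 301 + \frac{19688}{3} = \frac{20591}{3}$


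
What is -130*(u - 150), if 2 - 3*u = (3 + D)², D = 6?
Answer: 68770/3 ≈ 22923.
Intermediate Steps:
u = -79/3 (u = ⅔ - (3 + 6)²/3 = ⅔ - ⅓*9² = ⅔ - ⅓*81 = ⅔ - 27 = -79/3 ≈ -26.333)
-130*(u - 150) = -130*(-79/3 - 150) = -130*(-529/3) = 68770/3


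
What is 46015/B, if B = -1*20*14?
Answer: -9203/56 ≈ -164.34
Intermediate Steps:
B = -280 (B = -20*14 = -280)
46015/B = 46015/(-280) = 46015*(-1/280) = -9203/56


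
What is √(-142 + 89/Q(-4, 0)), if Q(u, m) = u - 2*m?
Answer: 3*I*√73/2 ≈ 12.816*I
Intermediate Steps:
√(-142 + 89/Q(-4, 0)) = √(-142 + 89/(-4 - 2*0)) = √(-142 + 89/(-4 + 0)) = √(-142 + 89/(-4)) = √(-142 + 89*(-¼)) = √(-142 - 89/4) = √(-657/4) = 3*I*√73/2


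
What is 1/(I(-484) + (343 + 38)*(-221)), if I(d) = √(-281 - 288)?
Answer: -84201/7089808970 - I*√569/7089808970 ≈ -1.1876e-5 - 3.3645e-9*I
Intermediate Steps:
I(d) = I*√569 (I(d) = √(-569) = I*√569)
1/(I(-484) + (343 + 38)*(-221)) = 1/(I*√569 + (343 + 38)*(-221)) = 1/(I*√569 + 381*(-221)) = 1/(I*√569 - 84201) = 1/(-84201 + I*√569)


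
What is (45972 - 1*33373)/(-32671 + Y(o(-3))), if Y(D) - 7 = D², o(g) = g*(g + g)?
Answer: -12599/32340 ≈ -0.38958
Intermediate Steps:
o(g) = 2*g² (o(g) = g*(2*g) = 2*g²)
Y(D) = 7 + D²
(45972 - 1*33373)/(-32671 + Y(o(-3))) = (45972 - 1*33373)/(-32671 + (7 + (2*(-3)²)²)) = (45972 - 33373)/(-32671 + (7 + (2*9)²)) = 12599/(-32671 + (7 + 18²)) = 12599/(-32671 + (7 + 324)) = 12599/(-32671 + 331) = 12599/(-32340) = 12599*(-1/32340) = -12599/32340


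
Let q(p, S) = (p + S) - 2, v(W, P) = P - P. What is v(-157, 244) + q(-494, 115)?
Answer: -381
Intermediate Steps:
v(W, P) = 0
q(p, S) = -2 + S + p (q(p, S) = (S + p) - 2 = -2 + S + p)
v(-157, 244) + q(-494, 115) = 0 + (-2 + 115 - 494) = 0 - 381 = -381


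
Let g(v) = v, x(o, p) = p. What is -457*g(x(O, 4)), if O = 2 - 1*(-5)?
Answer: -1828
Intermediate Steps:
O = 7 (O = 2 + 5 = 7)
-457*g(x(O, 4)) = -457*4 = -1828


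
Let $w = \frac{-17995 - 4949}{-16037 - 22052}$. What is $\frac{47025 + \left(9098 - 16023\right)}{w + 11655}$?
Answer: $\frac{1527368900}{443950239} \approx 3.4404$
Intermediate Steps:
$w = \frac{22944}{38089}$ ($w = - \frac{22944}{-38089} = \left(-22944\right) \left(- \frac{1}{38089}\right) = \frac{22944}{38089} \approx 0.60238$)
$\frac{47025 + \left(9098 - 16023\right)}{w + 11655} = \frac{47025 + \left(9098 - 16023\right)}{\frac{22944}{38089} + 11655} = \frac{47025 - 6925}{\frac{443950239}{38089}} = 40100 \cdot \frac{38089}{443950239} = \frac{1527368900}{443950239}$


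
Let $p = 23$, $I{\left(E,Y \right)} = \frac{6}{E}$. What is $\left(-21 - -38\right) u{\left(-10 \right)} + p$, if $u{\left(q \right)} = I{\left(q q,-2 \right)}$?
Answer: $\frac{1201}{50} \approx 24.02$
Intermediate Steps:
$u{\left(q \right)} = \frac{6}{q^{2}}$ ($u{\left(q \right)} = \frac{6}{q q} = \frac{6}{q^{2}}$)
$\left(-21 - -38\right) u{\left(-10 \right)} + p = \left(-21 - -38\right) \frac{6}{100} + 23 = \left(-21 + 38\right) 6 \cdot \frac{1}{100} + 23 = 17 \cdot \frac{3}{50} + 23 = \frac{51}{50} + 23 = \frac{1201}{50}$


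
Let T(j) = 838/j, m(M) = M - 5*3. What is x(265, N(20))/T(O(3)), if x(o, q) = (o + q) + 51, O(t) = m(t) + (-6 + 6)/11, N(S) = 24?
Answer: -2040/419 ≈ -4.8687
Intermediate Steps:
m(M) = -15 + M (m(M) = M - 15 = -15 + M)
O(t) = -15 + t (O(t) = (-15 + t) + (-6 + 6)/11 = (-15 + t) + 0*(1/11) = (-15 + t) + 0 = -15 + t)
x(o, q) = 51 + o + q
x(265, N(20))/T(O(3)) = (51 + 265 + 24)/((838/(-15 + 3))) = 340/((838/(-12))) = 340/((838*(-1/12))) = 340/(-419/6) = 340*(-6/419) = -2040/419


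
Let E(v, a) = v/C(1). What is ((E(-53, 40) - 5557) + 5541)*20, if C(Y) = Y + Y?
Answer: -850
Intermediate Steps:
C(Y) = 2*Y
E(v, a) = v/2 (E(v, a) = v/((2*1)) = v/2)
((E(-53, 40) - 5557) + 5541)*20 = (((½)*(-53) - 5557) + 5541)*20 = ((-53/2 - 5557) + 5541)*20 = (-11167/2 + 5541)*20 = -85/2*20 = -850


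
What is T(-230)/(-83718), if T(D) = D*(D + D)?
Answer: -52900/41859 ≈ -1.2638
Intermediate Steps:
T(D) = 2*D² (T(D) = D*(2*D) = 2*D²)
T(-230)/(-83718) = (2*(-230)²)/(-83718) = (2*52900)*(-1/83718) = 105800*(-1/83718) = -52900/41859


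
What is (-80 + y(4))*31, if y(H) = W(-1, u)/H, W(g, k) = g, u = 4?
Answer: -9951/4 ≈ -2487.8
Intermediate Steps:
y(H) = -1/H
(-80 + y(4))*31 = (-80 - 1/4)*31 = (-80 - 1*¼)*31 = (-80 - ¼)*31 = -321/4*31 = -9951/4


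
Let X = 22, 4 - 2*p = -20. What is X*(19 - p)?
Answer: 154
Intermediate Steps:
p = 12 (p = 2 - ½*(-20) = 2 + 10 = 12)
X*(19 - p) = 22*(19 - 1*12) = 22*(19 - 12) = 22*7 = 154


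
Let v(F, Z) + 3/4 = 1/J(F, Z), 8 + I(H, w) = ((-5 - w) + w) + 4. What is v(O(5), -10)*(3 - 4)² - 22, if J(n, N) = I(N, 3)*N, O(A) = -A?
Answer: -4093/180 ≈ -22.739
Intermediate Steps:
I(H, w) = -9 (I(H, w) = -8 + (((-5 - w) + w) + 4) = -8 + (-5 + 4) = -8 - 1 = -9)
J(n, N) = -9*N
v(F, Z) = -¾ - 1/(9*Z) (v(F, Z) = -¾ + 1/(-9*Z) = -¾ - 1/(9*Z))
v(O(5), -10)*(3 - 4)² - 22 = ((1/36)*(-4 - 27*(-10))/(-10))*(3 - 4)² - 22 = ((1/36)*(-⅒)*(-4 + 270))*(-1)² - 22 = ((1/36)*(-⅒)*266)*1 - 22 = -133/180*1 - 22 = -133/180 - 22 = -4093/180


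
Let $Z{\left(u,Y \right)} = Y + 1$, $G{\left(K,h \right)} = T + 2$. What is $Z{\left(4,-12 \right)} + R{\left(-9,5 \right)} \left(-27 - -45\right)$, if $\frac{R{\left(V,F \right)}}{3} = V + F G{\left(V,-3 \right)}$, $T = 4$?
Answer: $1123$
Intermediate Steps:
$G{\left(K,h \right)} = 6$ ($G{\left(K,h \right)} = 4 + 2 = 6$)
$R{\left(V,F \right)} = 3 V + 18 F$ ($R{\left(V,F \right)} = 3 \left(V + F 6\right) = 3 \left(V + 6 F\right) = 3 V + 18 F$)
$Z{\left(u,Y \right)} = 1 + Y$
$Z{\left(4,-12 \right)} + R{\left(-9,5 \right)} \left(-27 - -45\right) = \left(1 - 12\right) + \left(3 \left(-9\right) + 18 \cdot 5\right) \left(-27 - -45\right) = -11 + \left(-27 + 90\right) \left(-27 + 45\right) = -11 + 63 \cdot 18 = -11 + 1134 = 1123$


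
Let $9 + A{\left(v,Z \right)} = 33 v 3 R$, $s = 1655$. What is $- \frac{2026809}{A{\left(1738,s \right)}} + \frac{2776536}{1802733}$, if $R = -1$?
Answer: $\frac{51006874013}{3829605803} \approx 13.319$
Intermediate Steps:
$A{\left(v,Z \right)} = -9 - 99 v$ ($A{\left(v,Z \right)} = -9 + 33 v 3 \left(-1\right) = -9 + 33 \cdot 3 v \left(-1\right) = -9 + 33 \left(- 3 v\right) = -9 - 99 v$)
$- \frac{2026809}{A{\left(1738,s \right)}} + \frac{2776536}{1802733} = - \frac{2026809}{-9 - 172062} + \frac{2776536}{1802733} = - \frac{2026809}{-9 - 172062} + 2776536 \cdot \frac{1}{1802733} = - \frac{2026809}{-172071} + \frac{925512}{600911} = \left(-2026809\right) \left(- \frac{1}{172071}\right) + \frac{925512}{600911} = \frac{75067}{6373} + \frac{925512}{600911} = \frac{51006874013}{3829605803}$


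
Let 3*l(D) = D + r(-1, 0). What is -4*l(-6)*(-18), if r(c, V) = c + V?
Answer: -168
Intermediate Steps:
r(c, V) = V + c
l(D) = -⅓ + D/3 (l(D) = (D + (0 - 1))/3 = (D - 1)/3 = (-1 + D)/3 = -⅓ + D/3)
-4*l(-6)*(-18) = -4*(-⅓ + (⅓)*(-6))*(-18) = -4*(-⅓ - 2)*(-18) = -4*(-7/3)*(-18) = (28/3)*(-18) = -168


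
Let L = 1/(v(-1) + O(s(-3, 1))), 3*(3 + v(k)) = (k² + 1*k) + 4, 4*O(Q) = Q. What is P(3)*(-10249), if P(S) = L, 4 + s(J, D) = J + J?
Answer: 61494/25 ≈ 2459.8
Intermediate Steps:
s(J, D) = -4 + 2*J (s(J, D) = -4 + (J + J) = -4 + 2*J)
O(Q) = Q/4
v(k) = -5/3 + k/3 + k²/3 (v(k) = -3 + ((k² + 1*k) + 4)/3 = -3 + ((k² + k) + 4)/3 = -3 + ((k + k²) + 4)/3 = -3 + (4 + k + k²)/3 = -3 + (4/3 + k/3 + k²/3) = -5/3 + k/3 + k²/3)
L = -6/25 (L = 1/((-5/3 + (⅓)*(-1) + (⅓)*(-1)²) + (-4 + 2*(-3))/4) = 1/((-5/3 - ⅓ + (⅓)*1) + (-4 - 6)/4) = 1/((-5/3 - ⅓ + ⅓) + (¼)*(-10)) = 1/(-5/3 - 5/2) = 1/(-25/6) = -6/25 ≈ -0.24000)
P(S) = -6/25
P(3)*(-10249) = -6/25*(-10249) = 61494/25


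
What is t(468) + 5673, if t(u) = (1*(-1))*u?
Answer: 5205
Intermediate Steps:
t(u) = -u
t(468) + 5673 = -1*468 + 5673 = -468 + 5673 = 5205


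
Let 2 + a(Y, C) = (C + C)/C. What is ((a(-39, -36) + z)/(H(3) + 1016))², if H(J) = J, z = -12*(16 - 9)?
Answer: 7056/1038361 ≈ 0.0067953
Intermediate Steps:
z = -84 (z = -12*7 = -84)
a(Y, C) = 0 (a(Y, C) = -2 + (C + C)/C = -2 + (2*C)/C = -2 + 2 = 0)
((a(-39, -36) + z)/(H(3) + 1016))² = ((0 - 84)/(3 + 1016))² = (-84/1019)² = 7056/1038361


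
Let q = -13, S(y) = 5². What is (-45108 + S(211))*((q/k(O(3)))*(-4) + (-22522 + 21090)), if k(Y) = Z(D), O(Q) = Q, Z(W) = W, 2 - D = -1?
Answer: 191332252/3 ≈ 6.3777e+7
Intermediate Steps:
D = 3 (D = 2 - 1*(-1) = 2 + 1 = 3)
S(y) = 25
k(Y) = 3
(-45108 + S(211))*((q/k(O(3)))*(-4) + (-22522 + 21090)) = (-45108 + 25)*((-13/3)*(-4) + (-22522 + 21090)) = -45083*(((⅓)*(-13))*(-4) - 1432) = -45083*(-13/3*(-4) - 1432) = -45083*(52/3 - 1432) = -45083*(-4244/3) = 191332252/3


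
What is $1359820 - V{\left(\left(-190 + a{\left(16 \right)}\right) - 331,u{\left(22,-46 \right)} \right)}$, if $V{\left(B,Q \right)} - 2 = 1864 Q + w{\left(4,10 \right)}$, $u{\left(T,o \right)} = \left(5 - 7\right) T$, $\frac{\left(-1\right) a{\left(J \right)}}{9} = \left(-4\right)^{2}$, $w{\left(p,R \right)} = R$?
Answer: $1441824$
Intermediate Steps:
$a{\left(J \right)} = -144$ ($a{\left(J \right)} = - 9 \left(-4\right)^{2} = \left(-9\right) 16 = -144$)
$u{\left(T,o \right)} = - 2 T$ ($u{\left(T,o \right)} = \left(5 - 7\right) T = - 2 T$)
$V{\left(B,Q \right)} = 12 + 1864 Q$ ($V{\left(B,Q \right)} = 2 + \left(1864 Q + 10\right) = 2 + \left(10 + 1864 Q\right) = 12 + 1864 Q$)
$1359820 - V{\left(\left(-190 + a{\left(16 \right)}\right) - 331,u{\left(22,-46 \right)} \right)} = 1359820 - \left(12 + 1864 \left(\left(-2\right) 22\right)\right) = 1359820 - \left(12 + 1864 \left(-44\right)\right) = 1359820 - \left(12 - 82016\right) = 1359820 - -82004 = 1359820 + 82004 = 1441824$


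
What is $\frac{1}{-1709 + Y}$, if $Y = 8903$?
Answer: $\frac{1}{7194} \approx 0.000139$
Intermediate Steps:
$\frac{1}{-1709 + Y} = \frac{1}{-1709 + 8903} = \frac{1}{7194}$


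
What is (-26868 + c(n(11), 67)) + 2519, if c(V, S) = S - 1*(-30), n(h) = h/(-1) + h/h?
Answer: -24252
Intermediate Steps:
n(h) = 1 - h (n(h) = h*(-1) + 1 = -h + 1 = 1 - h)
c(V, S) = 30 + S (c(V, S) = S + 30 = 30 + S)
(-26868 + c(n(11), 67)) + 2519 = (-26868 + (30 + 67)) + 2519 = (-26868 + 97) + 2519 = -26771 + 2519 = -24252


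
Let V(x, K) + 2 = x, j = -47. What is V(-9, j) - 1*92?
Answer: -103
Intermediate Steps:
V(x, K) = -2 + x
V(-9, j) - 1*92 = (-2 - 9) - 1*92 = -11 - 92 = -103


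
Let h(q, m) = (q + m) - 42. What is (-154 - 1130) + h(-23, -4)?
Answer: -1353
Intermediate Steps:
h(q, m) = -42 + m + q (h(q, m) = (m + q) - 42 = -42 + m + q)
(-154 - 1130) + h(-23, -4) = (-154 - 1130) + (-42 - 4 - 23) = -1284 - 69 = -1353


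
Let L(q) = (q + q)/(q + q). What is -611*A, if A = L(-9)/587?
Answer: -611/587 ≈ -1.0409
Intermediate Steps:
L(q) = 1 (L(q) = (2*q)/((2*q)) = (2*q)*(1/(2*q)) = 1)
A = 1/587 ≈ 0.0017036
-611*A = -611*1/587 = -611/587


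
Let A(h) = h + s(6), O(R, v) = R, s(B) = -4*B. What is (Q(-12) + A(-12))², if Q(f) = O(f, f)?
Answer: 2304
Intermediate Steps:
Q(f) = f
A(h) = -24 + h (A(h) = h - 4*6 = h - 24 = -24 + h)
(Q(-12) + A(-12))² = (-12 + (-24 - 12))² = (-12 - 36)² = (-48)² = 2304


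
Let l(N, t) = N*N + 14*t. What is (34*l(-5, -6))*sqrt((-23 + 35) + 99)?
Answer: -2006*sqrt(111) ≈ -21135.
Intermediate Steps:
l(N, t) = N**2 + 14*t
(34*l(-5, -6))*sqrt((-23 + 35) + 99) = (34*((-5)**2 + 14*(-6)))*sqrt((-23 + 35) + 99) = (34*(25 - 84))*sqrt(12 + 99) = (34*(-59))*sqrt(111) = -2006*sqrt(111)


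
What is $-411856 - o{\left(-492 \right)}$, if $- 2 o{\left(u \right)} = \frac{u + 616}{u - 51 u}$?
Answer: $- \frac{5065828769}{12300} \approx -4.1186 \cdot 10^{5}$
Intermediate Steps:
$o{\left(u \right)} = \frac{616 + u}{100 u}$ ($o{\left(u \right)} = - \frac{\left(u + 616\right) \frac{1}{u - 51 u}}{2} = - \frac{\left(616 + u\right) \frac{1}{\left(-50\right) u}}{2} = - \frac{\left(616 + u\right) \left(- \frac{1}{50 u}\right)}{2} = - \frac{\left(- \frac{1}{50}\right) \frac{1}{u} \left(616 + u\right)}{2} = \frac{616 + u}{100 u}$)
$-411856 - o{\left(-492 \right)} = -411856 - \frac{616 - 492}{100 \left(-492\right)} = -411856 - \frac{1}{100} \left(- \frac{1}{492}\right) 124 = -411856 - - \frac{31}{12300} = -411856 + \frac{31}{12300} = - \frac{5065828769}{12300}$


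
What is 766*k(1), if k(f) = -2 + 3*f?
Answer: 766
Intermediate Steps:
766*k(1) = 766*(-2 + 3*1) = 766*(-2 + 3) = 766*1 = 766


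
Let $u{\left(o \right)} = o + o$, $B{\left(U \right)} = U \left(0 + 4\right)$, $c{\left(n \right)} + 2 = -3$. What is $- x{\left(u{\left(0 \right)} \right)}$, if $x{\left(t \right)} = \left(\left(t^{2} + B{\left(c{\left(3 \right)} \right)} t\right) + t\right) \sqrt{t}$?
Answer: $0$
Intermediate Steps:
$c{\left(n \right)} = -5$ ($c{\left(n \right)} = -2 - 3 = -5$)
$B{\left(U \right)} = 4 U$ ($B{\left(U \right)} = U 4 = 4 U$)
$u{\left(o \right)} = 2 o$
$x{\left(t \right)} = \sqrt{t} \left(t^{2} - 19 t\right)$ ($x{\left(t \right)} = \left(\left(t^{2} + 4 \left(-5\right) t\right) + t\right) \sqrt{t} = \left(\left(t^{2} - 20 t\right) + t\right) \sqrt{t} = \left(t^{2} - 19 t\right) \sqrt{t} = \sqrt{t} \left(t^{2} - 19 t\right)$)
$- x{\left(u{\left(0 \right)} \right)} = - \left(2 \cdot 0\right)^{\frac{3}{2}} \left(-19 + 2 \cdot 0\right) = - 0^{\frac{3}{2}} \left(-19 + 0\right) = - 0 \left(-19\right) = \left(-1\right) 0 = 0$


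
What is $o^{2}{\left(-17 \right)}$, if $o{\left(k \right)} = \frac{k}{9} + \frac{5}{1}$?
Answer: $\frac{784}{81} \approx 9.679$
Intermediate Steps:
$o{\left(k \right)} = 5 + \frac{k}{9}$ ($o{\left(k \right)} = k \frac{1}{9} + 5 \cdot 1 = \frac{k}{9} + 5 = 5 + \frac{k}{9}$)
$o^{2}{\left(-17 \right)} = \left(5 + \frac{1}{9} \left(-17\right)\right)^{2} = \left(5 - \frac{17}{9}\right)^{2} = \left(\frac{28}{9}\right)^{2} = \frac{784}{81}$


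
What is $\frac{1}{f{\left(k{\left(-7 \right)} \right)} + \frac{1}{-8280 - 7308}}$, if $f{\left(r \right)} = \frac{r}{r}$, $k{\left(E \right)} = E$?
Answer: $\frac{15588}{15587} \approx 1.0001$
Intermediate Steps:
$f{\left(r \right)} = 1$
$\frac{1}{f{\left(k{\left(-7 \right)} \right)} + \frac{1}{-8280 - 7308}} = \frac{1}{1 + \frac{1}{-8280 - 7308}} = \frac{1}{1 + \frac{1}{-15588}} = \frac{1}{1 - \frac{1}{15588}} = \frac{1}{\frac{15587}{15588}} = \frac{15588}{15587}$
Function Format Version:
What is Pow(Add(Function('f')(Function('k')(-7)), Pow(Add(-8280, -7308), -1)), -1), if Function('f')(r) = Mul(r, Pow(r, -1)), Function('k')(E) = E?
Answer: Rational(15588, 15587) ≈ 1.0001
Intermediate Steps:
Function('f')(r) = 1
Pow(Add(Function('f')(Function('k')(-7)), Pow(Add(-8280, -7308), -1)), -1) = Pow(Add(1, Pow(Add(-8280, -7308), -1)), -1) = Pow(Add(1, Pow(-15588, -1)), -1) = Pow(Add(1, Rational(-1, 15588)), -1) = Pow(Rational(15587, 15588), -1) = Rational(15588, 15587)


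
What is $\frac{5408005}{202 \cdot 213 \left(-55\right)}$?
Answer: $- \frac{1081601}{473286} \approx -2.2853$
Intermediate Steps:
$\frac{5408005}{202 \cdot 213 \left(-55\right)} = \frac{5408005}{43026 \left(-55\right)} = \frac{5408005}{-2366430} = 5408005 \left(- \frac{1}{2366430}\right) = - \frac{1081601}{473286}$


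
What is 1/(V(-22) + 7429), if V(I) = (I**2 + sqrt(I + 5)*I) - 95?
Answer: 3909/30564676 + 11*I*sqrt(17)/30564676 ≈ 0.00012789 + 1.4839e-6*I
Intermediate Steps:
V(I) = -95 + I**2 + I*sqrt(5 + I) (V(I) = (I**2 + sqrt(5 + I)*I) - 95 = (I**2 + I*sqrt(5 + I)) - 95 = -95 + I**2 + I*sqrt(5 + I))
1/(V(-22) + 7429) = 1/((-95 + (-22)**2 - 22*sqrt(5 - 22)) + 7429) = 1/((-95 + 484 - 22*I*sqrt(17)) + 7429) = 1/((389 - 22*I*sqrt(17)) + 7429) = 1/(7818 - 22*I*sqrt(17))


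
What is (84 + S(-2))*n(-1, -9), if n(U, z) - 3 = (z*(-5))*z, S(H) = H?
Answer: -32964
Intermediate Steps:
n(U, z) = 3 - 5*z² (n(U, z) = 3 + (z*(-5))*z = 3 + (-5*z)*z = 3 - 5*z²)
(84 + S(-2))*n(-1, -9) = (84 - 2)*(3 - 5*(-9)²) = 82*(3 - 5*81) = 82*(3 - 405) = 82*(-402) = -32964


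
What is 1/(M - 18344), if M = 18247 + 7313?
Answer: 1/7216 ≈ 0.00013858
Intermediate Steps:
M = 25560
1/(M - 18344) = 1/(25560 - 18344) = 1/7216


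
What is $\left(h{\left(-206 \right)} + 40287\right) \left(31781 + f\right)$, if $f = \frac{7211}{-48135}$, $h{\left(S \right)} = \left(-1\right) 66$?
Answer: $\frac{20509642800168}{16045} \approx 1.2783 \cdot 10^{9}$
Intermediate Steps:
$h{\left(S \right)} = -66$
$f = - \frac{7211}{48135}$ ($f = 7211 \left(- \frac{1}{48135}\right) = - \frac{7211}{48135} \approx -0.14981$)
$\left(h{\left(-206 \right)} + 40287\right) \left(31781 + f\right) = \left(-66 + 40287\right) \left(31781 - \frac{7211}{48135}\right) = 40221 \cdot \frac{1529771224}{48135} = \frac{20509642800168}{16045}$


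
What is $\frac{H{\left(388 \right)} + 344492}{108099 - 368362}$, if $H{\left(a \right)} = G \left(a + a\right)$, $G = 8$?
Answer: $- \frac{350700}{260263} \approx -1.3475$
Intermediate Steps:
$H{\left(a \right)} = 16 a$ ($H{\left(a \right)} = 8 \left(a + a\right) = 8 \cdot 2 a = 16 a$)
$\frac{H{\left(388 \right)} + 344492}{108099 - 368362} = \frac{16 \cdot 388 + 344492}{108099 - 368362} = \frac{6208 + 344492}{-260263} = 350700 \left(- \frac{1}{260263}\right) = - \frac{350700}{260263}$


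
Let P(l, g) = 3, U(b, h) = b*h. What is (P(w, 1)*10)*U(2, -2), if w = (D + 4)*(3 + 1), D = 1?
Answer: -120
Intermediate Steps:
w = 20 (w = (1 + 4)*(3 + 1) = 5*4 = 20)
(P(w, 1)*10)*U(2, -2) = (3*10)*(2*(-2)) = 30*(-4) = -120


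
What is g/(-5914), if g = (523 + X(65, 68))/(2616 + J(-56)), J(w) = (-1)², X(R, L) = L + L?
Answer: -659/15476938 ≈ -4.2579e-5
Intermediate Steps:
X(R, L) = 2*L
J(w) = 1
g = 659/2617 (g = (523 + 2*68)/(2616 + 1) = (523 + 136)/2617 = 659*(1/2617) = 659/2617 ≈ 0.25181)
g/(-5914) = (659/2617)/(-5914) = (659/2617)*(-1/5914) = -659/15476938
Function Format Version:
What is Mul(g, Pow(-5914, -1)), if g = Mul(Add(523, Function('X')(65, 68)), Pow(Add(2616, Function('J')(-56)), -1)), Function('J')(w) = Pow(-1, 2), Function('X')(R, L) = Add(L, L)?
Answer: Rational(-659, 15476938) ≈ -4.2579e-5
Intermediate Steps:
Function('X')(R, L) = Mul(2, L)
Function('J')(w) = 1
g = Rational(659, 2617) (g = Mul(Add(523, Mul(2, 68)), Pow(Add(2616, 1), -1)) = Mul(Add(523, 136), Pow(2617, -1)) = Mul(659, Rational(1, 2617)) = Rational(659, 2617) ≈ 0.25181)
Mul(g, Pow(-5914, -1)) = Mul(Rational(659, 2617), Pow(-5914, -1)) = Mul(Rational(659, 2617), Rational(-1, 5914)) = Rational(-659, 15476938)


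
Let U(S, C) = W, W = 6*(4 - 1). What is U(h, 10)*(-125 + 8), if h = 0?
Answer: -2106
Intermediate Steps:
W = 18 (W = 6*3 = 18)
U(S, C) = 18
U(h, 10)*(-125 + 8) = 18*(-125 + 8) = 18*(-117) = -2106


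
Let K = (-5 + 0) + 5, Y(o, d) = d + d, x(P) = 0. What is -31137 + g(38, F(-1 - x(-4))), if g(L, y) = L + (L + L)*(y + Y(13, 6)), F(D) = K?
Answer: -30187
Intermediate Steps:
Y(o, d) = 2*d
K = 0 (K = -5 + 5 = 0)
F(D) = 0
g(L, y) = L + 2*L*(12 + y) (g(L, y) = L + (L + L)*(y + 2*6) = L + (2*L)*(y + 12) = L + (2*L)*(12 + y) = L + 2*L*(12 + y))
-31137 + g(38, F(-1 - x(-4))) = -31137 + 38*(25 + 2*0) = -31137 + 38*(25 + 0) = -31137 + 38*25 = -31137 + 950 = -30187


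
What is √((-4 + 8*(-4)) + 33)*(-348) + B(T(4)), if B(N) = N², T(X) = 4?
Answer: 16 - 348*I*√3 ≈ 16.0 - 602.75*I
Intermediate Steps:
√((-4 + 8*(-4)) + 33)*(-348) + B(T(4)) = √((-4 + 8*(-4)) + 33)*(-348) + 4² = √((-4 - 32) + 33)*(-348) + 16 = √(-36 + 33)*(-348) + 16 = √(-3)*(-348) + 16 = (I*√3)*(-348) + 16 = -348*I*√3 + 16 = 16 - 348*I*√3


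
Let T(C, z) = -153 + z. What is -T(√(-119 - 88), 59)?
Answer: 94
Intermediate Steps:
-T(√(-119 - 88), 59) = -(-153 + 59) = -1*(-94) = 94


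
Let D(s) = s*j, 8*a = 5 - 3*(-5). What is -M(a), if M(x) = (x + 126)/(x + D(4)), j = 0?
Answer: -257/5 ≈ -51.400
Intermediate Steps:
a = 5/2 (a = (5 - 3*(-5))/8 = (5 + 15)/8 = (⅛)*20 = 5/2 ≈ 2.5000)
D(s) = 0 (D(s) = s*0 = 0)
M(x) = (126 + x)/x (M(x) = (x + 126)/(x + 0) = (126 + x)/x)
-M(a) = -(126 + 5/2)/5/2 = -2*257/(5*2) = -1*257/5 = -257/5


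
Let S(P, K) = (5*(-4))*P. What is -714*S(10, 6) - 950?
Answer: 141850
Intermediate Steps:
S(P, K) = -20*P
-714*S(10, 6) - 950 = -(-14280)*10 - 950 = -714*(-200) - 950 = 142800 - 950 = 141850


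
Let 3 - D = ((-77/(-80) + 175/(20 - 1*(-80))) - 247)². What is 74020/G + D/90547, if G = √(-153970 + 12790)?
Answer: -381909649/579500800 - 7402*I*√35295/7059 ≈ -0.65903 - 197.0*I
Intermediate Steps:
G = 2*I*√35295 (G = √(-141180) = 2*I*√35295 ≈ 375.74*I)
D = -381909649/6400 (D = 3 - ((-77/(-80) + 175/(20 - 1*(-80))) - 247)² = 3 - ((-77*(-1/80) + 175/(20 + 80)) - 247)² = 3 - ((77/80 + 175/100) - 247)² = 3 - ((77/80 + 175*(1/100)) - 247)² = 3 - ((77/80 + 7/4) - 247)² = 3 - (217/80 - 247)² = 3 - (-19543/80)² = 3 - 1*381928849/6400 = 3 - 381928849/6400 = -381909649/6400 ≈ -59673.)
74020/G + D/90547 = 74020/((2*I*√35295)) - 381909649/6400/90547 = 74020*(-I*√35295/70590) - 381909649/6400*1/90547 = -7402*I*√35295/7059 - 381909649/579500800 = -381909649/579500800 - 7402*I*√35295/7059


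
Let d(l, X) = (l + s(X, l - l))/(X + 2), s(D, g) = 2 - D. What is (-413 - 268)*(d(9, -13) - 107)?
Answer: 817881/11 ≈ 74353.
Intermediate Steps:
d(l, X) = (2 + l - X)/(2 + X) (d(l, X) = (l + (2 - X))/(X + 2) = (2 + l - X)/(2 + X))
(-413 - 268)*(d(9, -13) - 107) = (-413 - 268)*((2 + 9 - 1*(-13))/(2 - 13) - 107) = -681*((2 + 9 + 13)/(-11) - 107) = -681*(-1/11*24 - 107) = -681*(-24/11 - 107) = -681*(-1201/11) = 817881/11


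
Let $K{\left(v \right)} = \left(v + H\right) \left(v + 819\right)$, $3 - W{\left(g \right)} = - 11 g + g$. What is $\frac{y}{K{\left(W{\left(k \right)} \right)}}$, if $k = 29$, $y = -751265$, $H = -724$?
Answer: $\frac{751265}{479272} \approx 1.5675$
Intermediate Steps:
$W{\left(g \right)} = 3 + 10 g$ ($W{\left(g \right)} = 3 - \left(- 11 g + g\right) = 3 - - 10 g = 3 + 10 g$)
$K{\left(v \right)} = \left(-724 + v\right) \left(819 + v\right)$ ($K{\left(v \right)} = \left(v - 724\right) \left(v + 819\right) = \left(-724 + v\right) \left(819 + v\right)$)
$\frac{y}{K{\left(W{\left(k \right)} \right)}} = - \frac{751265}{-592956 + \left(3 + 10 \cdot 29\right)^{2} + 95 \left(3 + 10 \cdot 29\right)} = - \frac{751265}{-592956 + \left(3 + 290\right)^{2} + 95 \left(3 + 290\right)} = - \frac{751265}{-592956 + 293^{2} + 95 \cdot 293} = - \frac{751265}{-592956 + 85849 + 27835} = - \frac{751265}{-479272} = \left(-751265\right) \left(- \frac{1}{479272}\right) = \frac{751265}{479272}$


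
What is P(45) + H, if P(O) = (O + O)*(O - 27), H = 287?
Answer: 1907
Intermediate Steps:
P(O) = 2*O*(-27 + O) (P(O) = (2*O)*(-27 + O) = 2*O*(-27 + O))
P(45) + H = 2*45*(-27 + 45) + 287 = 2*45*18 + 287 = 1620 + 287 = 1907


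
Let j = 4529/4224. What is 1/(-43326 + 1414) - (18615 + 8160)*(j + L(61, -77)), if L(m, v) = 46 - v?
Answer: -24505018704251/7376512 ≈ -3.3220e+6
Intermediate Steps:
j = 4529/4224 (j = 4529*(1/4224) = 4529/4224 ≈ 1.0722)
1/(-43326 + 1414) - (18615 + 8160)*(j + L(61, -77)) = 1/(-43326 + 1414) - (18615 + 8160)*(4529/4224 + (46 - 1*(-77))) = 1/(-41912) - 26775*(4529/4224 + (46 + 77)) = -1/41912 - 26775*(4529/4224 + 123) = -1/41912 - 26775*524081/4224 = -1/41912 - 1*4677422925/1408 = -1/41912 - 4677422925/1408 = -24505018704251/7376512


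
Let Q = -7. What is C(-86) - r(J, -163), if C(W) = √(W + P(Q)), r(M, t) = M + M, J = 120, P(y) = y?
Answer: -240 + I*√93 ≈ -240.0 + 9.6436*I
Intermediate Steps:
r(M, t) = 2*M
C(W) = √(-7 + W) (C(W) = √(W - 7) = √(-7 + W))
C(-86) - r(J, -163) = √(-7 - 86) - 2*120 = √(-93) - 1*240 = I*√93 - 240 = -240 + I*√93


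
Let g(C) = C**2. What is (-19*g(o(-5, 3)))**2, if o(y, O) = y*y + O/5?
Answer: 96905199616/625 ≈ 1.5505e+8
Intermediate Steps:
o(y, O) = y**2 + O/5
(-19*g(o(-5, 3)))**2 = (-19*((-5)**2 + (1/5)*3)**2)**2 = (-19*(25 + 3/5)**2)**2 = (-19*(128/5)**2)**2 = (-19*16384/25)**2 = (-311296/25)**2 = 96905199616/625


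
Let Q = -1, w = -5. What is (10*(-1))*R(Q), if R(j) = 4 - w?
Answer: -90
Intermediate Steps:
R(j) = 9 (R(j) = 4 - 1*(-5) = 4 + 5 = 9)
(10*(-1))*R(Q) = (10*(-1))*9 = -10*9 = -90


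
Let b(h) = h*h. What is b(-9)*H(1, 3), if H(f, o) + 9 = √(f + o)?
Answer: -567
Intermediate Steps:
H(f, o) = -9 + √(f + o)
b(h) = h²
b(-9)*H(1, 3) = (-9)²*(-9 + √(1 + 3)) = 81*(-9 + √4) = 81*(-9 + 2) = 81*(-7) = -567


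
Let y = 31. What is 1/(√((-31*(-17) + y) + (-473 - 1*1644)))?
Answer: -I*√1559/1559 ≈ -0.025327*I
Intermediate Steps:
1/(√((-31*(-17) + y) + (-473 - 1*1644))) = 1/(√((-31*(-17) + 31) + (-473 - 1*1644))) = 1/(√((527 + 31) + (-473 - 1644))) = 1/(√(558 - 2117)) = 1/(√(-1559)) = 1/(I*√1559) = -I*√1559/1559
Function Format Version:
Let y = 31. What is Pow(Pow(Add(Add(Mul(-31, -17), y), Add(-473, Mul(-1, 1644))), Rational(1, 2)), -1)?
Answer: Mul(Rational(-1, 1559), I, Pow(1559, Rational(1, 2))) ≈ Mul(-0.025327, I)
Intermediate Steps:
Pow(Pow(Add(Add(Mul(-31, -17), y), Add(-473, Mul(-1, 1644))), Rational(1, 2)), -1) = Pow(Pow(Add(Add(Mul(-31, -17), 31), Add(-473, Mul(-1, 1644))), Rational(1, 2)), -1) = Pow(Pow(Add(Add(527, 31), Add(-473, -1644)), Rational(1, 2)), -1) = Pow(Pow(Add(558, -2117), Rational(1, 2)), -1) = Pow(Pow(-1559, Rational(1, 2)), -1) = Pow(Mul(I, Pow(1559, Rational(1, 2))), -1) = Mul(Rational(-1, 1559), I, Pow(1559, Rational(1, 2)))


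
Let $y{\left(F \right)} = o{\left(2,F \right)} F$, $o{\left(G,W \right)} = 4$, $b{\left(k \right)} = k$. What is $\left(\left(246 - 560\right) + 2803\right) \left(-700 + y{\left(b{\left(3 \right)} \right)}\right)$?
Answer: $-1712432$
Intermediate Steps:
$y{\left(F \right)} = 4 F$
$\left(\left(246 - 560\right) + 2803\right) \left(-700 + y{\left(b{\left(3 \right)} \right)}\right) = \left(\left(246 - 560\right) + 2803\right) \left(-700 + 4 \cdot 3\right) = \left(-314 + 2803\right) \left(-700 + 12\right) = 2489 \left(-688\right) = -1712432$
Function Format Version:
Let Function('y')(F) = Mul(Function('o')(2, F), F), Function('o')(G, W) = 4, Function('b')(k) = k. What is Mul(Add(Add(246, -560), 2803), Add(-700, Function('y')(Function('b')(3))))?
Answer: -1712432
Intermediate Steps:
Function('y')(F) = Mul(4, F)
Mul(Add(Add(246, -560), 2803), Add(-700, Function('y')(Function('b')(3)))) = Mul(Add(Add(246, -560), 2803), Add(-700, Mul(4, 3))) = Mul(Add(-314, 2803), Add(-700, 12)) = Mul(2489, -688) = -1712432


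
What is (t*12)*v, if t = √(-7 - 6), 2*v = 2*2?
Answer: 24*I*√13 ≈ 86.533*I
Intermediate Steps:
v = 2 (v = (2*2)/2 = (½)*4 = 2)
t = I*√13 (t = √(-13) = I*√13 ≈ 3.6056*I)
(t*12)*v = ((I*√13)*12)*2 = (12*I*√13)*2 = 24*I*√13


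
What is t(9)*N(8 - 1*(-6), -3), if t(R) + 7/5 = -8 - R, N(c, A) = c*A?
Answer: 3864/5 ≈ 772.80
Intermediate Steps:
N(c, A) = A*c
t(R) = -47/5 - R (t(R) = -7/5 + (-8 - R) = -47/5 - R)
t(9)*N(8 - 1*(-6), -3) = (-47/5 - 1*9)*(-3*(8 - 1*(-6))) = (-47/5 - 9)*(-3*(8 + 6)) = -(-276)*14/5 = -92/5*(-42) = 3864/5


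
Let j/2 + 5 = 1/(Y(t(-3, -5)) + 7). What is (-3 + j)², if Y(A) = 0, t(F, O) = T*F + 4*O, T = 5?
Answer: 7921/49 ≈ 161.65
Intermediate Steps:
t(F, O) = 4*O + 5*F (t(F, O) = 5*F + 4*O = 4*O + 5*F)
j = -68/7 (j = -10 + 2/(0 + 7) = -10 + 2/7 = -68/7 ≈ -9.7143)
(-3 + j)² = (-3 - 68/7)² = (-89/7)² = 7921/49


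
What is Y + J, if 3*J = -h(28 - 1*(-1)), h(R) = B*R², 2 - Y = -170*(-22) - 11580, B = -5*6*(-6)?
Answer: -42618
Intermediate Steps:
B = 180 (B = -30*(-6) = 180)
Y = 7842 (Y = 2 - (-170*(-22) - 11580) = 2 - (3740 - 11580) = 2 - 1*(-7840) = 2 + 7840 = 7842)
h(R) = 180*R²
J = -50460 (J = (-180*(28 - 1*(-1))²)/3 = (-180*(28 + 1)²)/3 = (-180*29²)/3 = (-180*841)/3 = (-1*151380)/3 = (⅓)*(-151380) = -50460)
Y + J = 7842 - 50460 = -42618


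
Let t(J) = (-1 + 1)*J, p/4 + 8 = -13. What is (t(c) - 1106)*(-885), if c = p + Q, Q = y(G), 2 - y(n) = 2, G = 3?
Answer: 978810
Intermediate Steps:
y(n) = 0 (y(n) = 2 - 1*2 = 2 - 2 = 0)
p = -84 (p = -32 + 4*(-13) = -32 - 52 = -84)
Q = 0
c = -84 (c = -84 + 0 = -84)
t(J) = 0 (t(J) = 0*J = 0)
(t(c) - 1106)*(-885) = (0 - 1106)*(-885) = -1106*(-885) = 978810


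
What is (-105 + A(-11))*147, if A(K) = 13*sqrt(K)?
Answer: -15435 + 1911*I*sqrt(11) ≈ -15435.0 + 6338.1*I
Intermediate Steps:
(-105 + A(-11))*147 = (-105 + 13*sqrt(-11))*147 = (-105 + 13*(I*sqrt(11)))*147 = (-105 + 13*I*sqrt(11))*147 = -15435 + 1911*I*sqrt(11)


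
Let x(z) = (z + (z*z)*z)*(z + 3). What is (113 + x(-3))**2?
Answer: 12769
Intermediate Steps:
x(z) = (3 + z)*(z + z**3) (x(z) = (z + z**2*z)*(3 + z) = (z + z**3)*(3 + z) = (3 + z)*(z + z**3))
(113 + x(-3))**2 = (113 - 3*(3 - 3 + (-3)**3 + 3*(-3)**2))**2 = (113 - 3*(3 - 3 - 27 + 3*9))**2 = (113 - 3*(3 - 3 - 27 + 27))**2 = (113 - 3*0)**2 = (113 + 0)**2 = 113**2 = 12769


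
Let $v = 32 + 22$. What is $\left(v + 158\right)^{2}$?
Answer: $44944$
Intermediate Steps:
$v = 54$
$\left(v + 158\right)^{2} = \left(54 + 158\right)^{2} = 212^{2} = 44944$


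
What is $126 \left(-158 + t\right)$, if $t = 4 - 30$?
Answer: $-23184$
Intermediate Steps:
$t = -26$
$126 \left(-158 + t\right) = 126 \left(-158 - 26\right) = 126 \left(-184\right) = -23184$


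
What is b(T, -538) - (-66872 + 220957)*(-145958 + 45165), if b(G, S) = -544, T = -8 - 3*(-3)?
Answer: 15530688861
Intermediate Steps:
T = 1 (T = -8 + 9 = 1)
b(T, -538) - (-66872 + 220957)*(-145958 + 45165) = -544 - (-66872 + 220957)*(-145958 + 45165) = -544 - 154085*(-100793) = -544 - 1*(-15530689405) = -544 + 15530689405 = 15530688861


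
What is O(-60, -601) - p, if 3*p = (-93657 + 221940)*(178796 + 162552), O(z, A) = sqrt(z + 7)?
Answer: -14596381828 + I*sqrt(53) ≈ -1.4596e+10 + 7.2801*I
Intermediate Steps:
O(z, A) = sqrt(7 + z)
p = 14596381828 (p = ((-93657 + 221940)*(178796 + 162552))/3 = (128283*341348)/3 = (1/3)*43789145484 = 14596381828)
O(-60, -601) - p = sqrt(7 - 60) - 1*14596381828 = sqrt(-53) - 14596381828 = I*sqrt(53) - 14596381828 = -14596381828 + I*sqrt(53)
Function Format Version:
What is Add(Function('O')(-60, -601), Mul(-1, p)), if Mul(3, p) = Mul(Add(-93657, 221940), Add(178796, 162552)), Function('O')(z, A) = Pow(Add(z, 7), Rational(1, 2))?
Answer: Add(-14596381828, Mul(I, Pow(53, Rational(1, 2)))) ≈ Add(-1.4596e+10, Mul(7.2801, I))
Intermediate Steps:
Function('O')(z, A) = Pow(Add(7, z), Rational(1, 2))
p = 14596381828 (p = Mul(Rational(1, 3), Mul(Add(-93657, 221940), Add(178796, 162552))) = Mul(Rational(1, 3), Mul(128283, 341348)) = Mul(Rational(1, 3), 43789145484) = 14596381828)
Add(Function('O')(-60, -601), Mul(-1, p)) = Add(Pow(Add(7, -60), Rational(1, 2)), Mul(-1, 14596381828)) = Add(Pow(-53, Rational(1, 2)), -14596381828) = Add(Mul(I, Pow(53, Rational(1, 2))), -14596381828) = Add(-14596381828, Mul(I, Pow(53, Rational(1, 2))))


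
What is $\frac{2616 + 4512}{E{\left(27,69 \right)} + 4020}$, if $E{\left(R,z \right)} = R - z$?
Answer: $\frac{396}{221} \approx 1.7919$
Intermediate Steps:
$\frac{2616 + 4512}{E{\left(27,69 \right)} + 4020} = \frac{2616 + 4512}{\left(27 - 69\right) + 4020} = \frac{7128}{\left(27 - 69\right) + 4020} = \frac{7128}{-42 + 4020} = \frac{7128}{3978} = 7128 \cdot \frac{1}{3978} = \frac{396}{221}$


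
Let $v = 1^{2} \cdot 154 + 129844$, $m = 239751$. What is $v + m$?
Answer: $369749$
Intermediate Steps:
$v = 129998$ ($v = 1 \cdot 154 + 129844 = 154 + 129844 = 129998$)
$v + m = 129998 + 239751 = 369749$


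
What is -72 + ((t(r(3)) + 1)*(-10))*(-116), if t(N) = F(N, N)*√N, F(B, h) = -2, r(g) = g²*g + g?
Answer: 1088 - 2320*√30 ≈ -11619.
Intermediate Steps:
r(g) = g + g³ (r(g) = g³ + g = g + g³)
t(N) = -2*√N
-72 + ((t(r(3)) + 1)*(-10))*(-116) = -72 + ((-2*√(3 + 3³) + 1)*(-10))*(-116) = -72 + ((-2*√(3 + 27) + 1)*(-10))*(-116) = -72 + ((-2*√30 + 1)*(-10))*(-116) = -72 + ((1 - 2*√30)*(-10))*(-116) = -72 + (-10 + 20*√30)*(-116) = -72 + (1160 - 2320*√30) = 1088 - 2320*√30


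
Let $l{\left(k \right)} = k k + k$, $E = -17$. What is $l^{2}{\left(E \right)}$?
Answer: $73984$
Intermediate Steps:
$l{\left(k \right)} = k + k^{2}$ ($l{\left(k \right)} = k^{2} + k = k + k^{2}$)
$l^{2}{\left(E \right)} = \left(- 17 \left(1 - 17\right)\right)^{2} = \left(\left(-17\right) \left(-16\right)\right)^{2} = 272^{2} = 73984$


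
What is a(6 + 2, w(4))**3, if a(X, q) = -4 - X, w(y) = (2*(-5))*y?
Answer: -1728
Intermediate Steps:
w(y) = -10*y
a(6 + 2, w(4))**3 = (-4 - (6 + 2))**3 = (-4 - 1*8)**3 = (-4 - 8)**3 = (-12)**3 = -1728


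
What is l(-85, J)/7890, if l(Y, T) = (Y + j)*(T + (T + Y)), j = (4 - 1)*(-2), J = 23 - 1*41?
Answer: 11011/7890 ≈ 1.3956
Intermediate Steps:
J = -18 (J = 23 - 41 = -18)
j = -6 (j = 3*(-2) = -6)
l(Y, T) = (-6 + Y)*(Y + 2*T) (l(Y, T) = (Y - 6)*(T + (T + Y)) = (-6 + Y)*(Y + 2*T))
l(-85, J)/7890 = ((-85)² - 12*(-18) - 6*(-85) + 2*(-18)*(-85))/7890 = (7225 + 216 + 510 + 3060)*(1/7890) = 11011*(1/7890) = 11011/7890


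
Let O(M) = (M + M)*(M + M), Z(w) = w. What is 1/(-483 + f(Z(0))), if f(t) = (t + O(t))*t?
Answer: -1/483 ≈ -0.0020704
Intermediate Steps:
O(M) = 4*M² (O(M) = (2*M)*(2*M) = 4*M²)
f(t) = t*(t + 4*t²) (f(t) = (t + 4*t²)*t = t*(t + 4*t²))
1/(-483 + f(Z(0))) = 1/(-483 + 0²*(1 + 4*0)) = 1/(-483 + 0*(1 + 0)) = 1/(-483 + 0*1) = 1/(-483 + 0) = 1/(-483) = -1/483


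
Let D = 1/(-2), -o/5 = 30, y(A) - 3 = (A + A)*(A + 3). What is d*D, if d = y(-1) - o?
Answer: -149/2 ≈ -74.500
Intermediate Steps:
y(A) = 3 + 2*A*(3 + A) (y(A) = 3 + (A + A)*(A + 3) = 3 + (2*A)*(3 + A) = 3 + 2*A*(3 + A))
o = -150 (o = -5*30 = -150)
D = -½ ≈ -0.50000
d = 149 (d = (3 + 2*(-1)² + 6*(-1)) - 1*(-150) = (3 + 2*1 - 6) + 150 = (3 + 2 - 6) + 150 = -1 + 150 = 149)
d*D = 149*(-½) = -149/2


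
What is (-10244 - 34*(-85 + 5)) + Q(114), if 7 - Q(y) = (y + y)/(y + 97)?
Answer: -1586315/211 ≈ -7518.1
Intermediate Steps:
Q(y) = 7 - 2*y/(97 + y) (Q(y) = 7 - (y + y)/(y + 97) = 7 - 2*y/(97 + y))
(-10244 - 34*(-85 + 5)) + Q(114) = (-10244 - 34*(-85 + 5)) + (679 + 5*114)/(97 + 114) = (-10244 - 34*(-80)) + (679 + 570)/211 = (-10244 + 2720) + (1/211)*1249 = -7524 + 1249/211 = -1586315/211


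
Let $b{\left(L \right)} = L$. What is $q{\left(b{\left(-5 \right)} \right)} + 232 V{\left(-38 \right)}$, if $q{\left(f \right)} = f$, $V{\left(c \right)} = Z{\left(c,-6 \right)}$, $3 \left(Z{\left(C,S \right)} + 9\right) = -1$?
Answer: $- \frac{6511}{3} \approx -2170.3$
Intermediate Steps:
$Z{\left(C,S \right)} = - \frac{28}{3}$ ($Z{\left(C,S \right)} = -9 + \frac{1}{3} \left(-1\right) = -9 - \frac{1}{3} = - \frac{28}{3}$)
$V{\left(c \right)} = - \frac{28}{3}$
$q{\left(b{\left(-5 \right)} \right)} + 232 V{\left(-38 \right)} = -5 + 232 \left(- \frac{28}{3}\right) = -5 - \frac{6496}{3} = - \frac{6511}{3}$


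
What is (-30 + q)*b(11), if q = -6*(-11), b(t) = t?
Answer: 396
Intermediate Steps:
q = 66
(-30 + q)*b(11) = (-30 + 66)*11 = 36*11 = 396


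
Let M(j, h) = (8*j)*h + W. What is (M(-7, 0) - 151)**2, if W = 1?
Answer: 22500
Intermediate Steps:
M(j, h) = 1 + 8*h*j (M(j, h) = (8*j)*h + 1 = 8*h*j + 1 = 1 + 8*h*j)
(M(-7, 0) - 151)**2 = ((1 + 8*0*(-7)) - 151)**2 = ((1 + 0) - 151)**2 = (1 - 151)**2 = (-150)**2 = 22500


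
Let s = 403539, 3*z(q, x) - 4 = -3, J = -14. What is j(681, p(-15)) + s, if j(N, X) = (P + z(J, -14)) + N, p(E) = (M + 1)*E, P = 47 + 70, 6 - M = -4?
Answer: 1213012/3 ≈ 4.0434e+5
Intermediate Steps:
M = 10 (M = 6 - 1*(-4) = 6 + 4 = 10)
z(q, x) = 1/3 (z(q, x) = 4/3 + (1/3)*(-3) = 4/3 - 1 = 1/3)
P = 117
p(E) = 11*E (p(E) = (10 + 1)*E = 11*E)
j(N, X) = 352/3 + N (j(N, X) = (117 + 1/3) + N = 352/3 + N)
j(681, p(-15)) + s = (352/3 + 681) + 403539 = 2395/3 + 403539 = 1213012/3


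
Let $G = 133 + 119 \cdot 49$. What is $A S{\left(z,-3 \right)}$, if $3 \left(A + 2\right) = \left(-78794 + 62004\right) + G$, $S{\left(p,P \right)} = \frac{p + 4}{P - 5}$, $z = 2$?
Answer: $2708$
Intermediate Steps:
$G = 5964$ ($G = 133 + 5831 = 5964$)
$S{\left(p,P \right)} = \frac{4 + p}{-5 + P}$
$A = - \frac{10832}{3}$ ($A = -2 + \frac{\left(-78794 + 62004\right) + 5964}{3} = -2 + \frac{-16790 + 5964}{3} = -2 + \frac{1}{3} \left(-10826\right) = -2 - \frac{10826}{3} = - \frac{10832}{3} \approx -3610.7$)
$A S{\left(z,-3 \right)} = - \frac{10832 \frac{4 + 2}{-5 - 3}}{3} = - \frac{10832 \frac{1}{-8} \cdot 6}{3} = - \frac{10832 \left(\left(- \frac{1}{8}\right) 6\right)}{3} = \left(- \frac{10832}{3}\right) \left(- \frac{3}{4}\right) = 2708$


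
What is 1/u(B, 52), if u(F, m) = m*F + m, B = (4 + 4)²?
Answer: 1/3380 ≈ 0.00029586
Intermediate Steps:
B = 64 (B = 8² = 64)
u(F, m) = m + F*m (u(F, m) = F*m + m = m + F*m)
1/u(B, 52) = 1/(52*(1 + 64)) = 1/(52*65) = 1/3380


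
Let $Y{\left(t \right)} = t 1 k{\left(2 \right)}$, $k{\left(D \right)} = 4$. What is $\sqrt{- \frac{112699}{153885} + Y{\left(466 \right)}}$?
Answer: $\frac{\sqrt{44123283085785}}{153885} \approx 43.166$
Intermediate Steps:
$Y{\left(t \right)} = 4 t$ ($Y{\left(t \right)} = t 1 \cdot 4 = t 4 = 4 t$)
$\sqrt{- \frac{112699}{153885} + Y{\left(466 \right)}} = \sqrt{- \frac{112699}{153885} + 4 \cdot 466} = \sqrt{\left(-112699\right) \frac{1}{153885} + 1864} = \sqrt{- \frac{112699}{153885} + 1864} = \sqrt{\frac{286728941}{153885}} = \frac{\sqrt{44123283085785}}{153885}$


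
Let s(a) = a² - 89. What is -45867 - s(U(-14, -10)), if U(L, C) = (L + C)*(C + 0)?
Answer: -103378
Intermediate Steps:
U(L, C) = C*(C + L) (U(L, C) = (C + L)*C = C*(C + L))
s(a) = -89 + a²
-45867 - s(U(-14, -10)) = -45867 - (-89 + (-10*(-10 - 14))²) = -45867 - (-89 + (-10*(-24))²) = -45867 - (-89 + 240²) = -45867 - (-89 + 57600) = -45867 - 1*57511 = -45867 - 57511 = -103378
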